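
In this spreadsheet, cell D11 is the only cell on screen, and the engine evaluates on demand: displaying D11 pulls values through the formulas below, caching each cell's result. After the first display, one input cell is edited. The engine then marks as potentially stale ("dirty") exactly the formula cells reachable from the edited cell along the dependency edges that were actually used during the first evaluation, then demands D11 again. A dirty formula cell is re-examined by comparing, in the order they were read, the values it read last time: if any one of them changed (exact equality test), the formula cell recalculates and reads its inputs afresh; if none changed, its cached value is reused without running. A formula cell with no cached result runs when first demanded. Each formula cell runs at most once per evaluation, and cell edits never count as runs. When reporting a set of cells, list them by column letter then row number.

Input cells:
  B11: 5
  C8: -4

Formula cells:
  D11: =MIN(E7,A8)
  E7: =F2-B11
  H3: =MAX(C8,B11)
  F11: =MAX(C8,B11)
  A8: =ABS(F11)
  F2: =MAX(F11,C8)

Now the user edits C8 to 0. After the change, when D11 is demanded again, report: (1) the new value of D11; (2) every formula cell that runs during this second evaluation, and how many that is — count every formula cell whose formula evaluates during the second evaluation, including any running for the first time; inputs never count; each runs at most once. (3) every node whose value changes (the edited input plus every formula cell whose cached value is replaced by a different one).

D11 now evaluates to 0.
Run set: F2, F11 (2 run).
Changed values: C8.
The important point: at A8 every value read last time is unchanged, so the dirty flag clears without a run.

Initial pass — values computed on the first demand:
  F11 = MAX(-4, 5) = 5
  A8 = ABS(5) = 5
  F2 = MAX(5, -4) = 5
  E7 = 5 - 5 = 0
  D11 = MIN(0, 5) = 0

Second demand — change propagation:
  F11: re-runs because C8 -4->0; new result 5 (unchanged).
  A8: re-examined; everything it read last time is the same (F11 unchanged) — cache 5 kept, no run.
  F2: re-runs because C8 -4->0; new result 5 (unchanged).
  E7: re-examined; everything it read last time is the same (F2 unchanged, B11 unchanged) — cache 0 kept, no run.
  D11: re-examined; everything it read last time is the same (E7 unchanged, A8 unchanged) — cache 0 kept, no run.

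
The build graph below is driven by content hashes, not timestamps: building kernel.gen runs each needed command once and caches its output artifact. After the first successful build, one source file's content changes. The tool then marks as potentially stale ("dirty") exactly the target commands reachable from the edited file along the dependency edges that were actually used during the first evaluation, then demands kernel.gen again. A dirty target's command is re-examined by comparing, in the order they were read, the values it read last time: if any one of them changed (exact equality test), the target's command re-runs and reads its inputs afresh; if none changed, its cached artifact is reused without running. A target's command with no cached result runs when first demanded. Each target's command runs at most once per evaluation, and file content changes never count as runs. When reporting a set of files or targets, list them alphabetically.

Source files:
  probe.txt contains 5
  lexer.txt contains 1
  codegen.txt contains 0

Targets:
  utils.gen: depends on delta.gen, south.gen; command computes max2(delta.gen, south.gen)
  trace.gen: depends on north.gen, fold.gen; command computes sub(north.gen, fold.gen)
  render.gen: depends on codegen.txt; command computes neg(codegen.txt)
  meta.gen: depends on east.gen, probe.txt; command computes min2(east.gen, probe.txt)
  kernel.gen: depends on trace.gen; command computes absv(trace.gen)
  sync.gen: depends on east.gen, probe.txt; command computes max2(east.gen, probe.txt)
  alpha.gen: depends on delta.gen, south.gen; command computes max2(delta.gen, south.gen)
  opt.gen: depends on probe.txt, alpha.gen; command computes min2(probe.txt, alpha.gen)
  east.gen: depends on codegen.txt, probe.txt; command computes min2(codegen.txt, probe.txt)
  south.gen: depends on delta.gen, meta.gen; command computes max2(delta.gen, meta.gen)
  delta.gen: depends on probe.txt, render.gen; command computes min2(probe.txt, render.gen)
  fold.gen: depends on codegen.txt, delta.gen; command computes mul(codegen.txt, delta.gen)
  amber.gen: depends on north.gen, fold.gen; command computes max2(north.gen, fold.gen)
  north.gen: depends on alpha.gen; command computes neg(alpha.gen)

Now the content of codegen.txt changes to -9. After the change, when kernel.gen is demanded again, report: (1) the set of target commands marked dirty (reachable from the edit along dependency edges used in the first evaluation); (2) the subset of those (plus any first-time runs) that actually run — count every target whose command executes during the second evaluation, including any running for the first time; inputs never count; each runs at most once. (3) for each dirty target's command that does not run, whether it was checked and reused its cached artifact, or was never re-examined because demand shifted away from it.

Dirty set: alpha.gen, delta.gen, east.gen, fold.gen, kernel.gen, meta.gen, north.gen, render.gen, south.gen, trace.gen.
Run set: alpha.gen, delta.gen, east.gen, fold.gen, kernel.gen, meta.gen, north.gen, render.gen, south.gen, trace.gen (10 run).
All dirty target commands ended up running.

Initial pass — values computed on the first demand:
  east.gen = min2(0, 5) = 0
  meta.gen = min2(0, 5) = 0
  render.gen = neg(0) = 0
  delta.gen = min2(5, 0) = 0
  fold.gen = mul(0, 0) = 0
  south.gen = max2(0, 0) = 0
  alpha.gen = max2(0, 0) = 0
  north.gen = neg(0) = 0
  trace.gen = sub(0, 0) = 0
  kernel.gen = absv(0) = 0

Second demand — change propagation:
  east.gen: re-runs because codegen.txt 0->-9; new result -9.
  meta.gen: re-runs because east.gen 0->-9; new result -9.
  render.gen: re-runs because codegen.txt 0->-9; new result 9.
  delta.gen: re-runs because render.gen 0->9; new result 5.
  fold.gen: re-runs because codegen.txt 0->-9; delta.gen 0->5; new result -45.
  south.gen: re-runs because delta.gen 0->5; meta.gen 0->-9; new result 5.
  alpha.gen: re-runs because delta.gen 0->5; south.gen 0->5; new result 5.
  north.gen: re-runs because alpha.gen 0->5; new result -5.
  trace.gen: re-runs because north.gen 0->-5; fold.gen 0->-45; new result 40.
  kernel.gen: re-runs because trace.gen 0->40; new result 40.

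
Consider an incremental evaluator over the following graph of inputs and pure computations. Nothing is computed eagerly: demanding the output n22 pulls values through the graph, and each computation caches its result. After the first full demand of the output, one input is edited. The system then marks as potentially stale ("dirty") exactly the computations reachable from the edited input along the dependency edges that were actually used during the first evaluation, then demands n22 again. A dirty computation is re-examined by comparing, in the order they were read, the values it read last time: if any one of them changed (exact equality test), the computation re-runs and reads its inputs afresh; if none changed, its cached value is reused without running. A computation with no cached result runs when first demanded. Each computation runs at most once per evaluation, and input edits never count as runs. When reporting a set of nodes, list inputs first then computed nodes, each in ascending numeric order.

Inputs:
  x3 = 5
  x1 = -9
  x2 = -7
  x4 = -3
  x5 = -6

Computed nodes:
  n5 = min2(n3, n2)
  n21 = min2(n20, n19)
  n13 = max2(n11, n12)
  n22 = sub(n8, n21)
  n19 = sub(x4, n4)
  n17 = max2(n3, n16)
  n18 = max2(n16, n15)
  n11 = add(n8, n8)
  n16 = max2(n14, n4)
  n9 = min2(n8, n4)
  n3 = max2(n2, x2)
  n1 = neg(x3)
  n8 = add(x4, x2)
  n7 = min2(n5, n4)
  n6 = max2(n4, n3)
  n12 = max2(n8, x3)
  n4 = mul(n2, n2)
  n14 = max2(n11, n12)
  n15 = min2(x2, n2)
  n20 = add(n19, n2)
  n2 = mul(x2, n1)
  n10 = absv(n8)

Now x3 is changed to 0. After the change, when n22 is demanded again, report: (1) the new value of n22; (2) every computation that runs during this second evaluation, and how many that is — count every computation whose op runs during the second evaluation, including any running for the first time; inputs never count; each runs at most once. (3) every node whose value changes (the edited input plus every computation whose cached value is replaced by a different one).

Initial pass — values computed on the first demand:
  n1 = neg(5) = -5
  n2 = mul(-7, -5) = 35
  n4 = mul(35, 35) = 1225
  n8 = add(-3, -7) = -10
  n19 = sub(-3, 1225) = -1228
  n20 = add(-1228, 35) = -1193
  n21 = min2(-1193, -1228) = -1228
  n22 = sub(-10, -1228) = 1218

Second demand — change propagation:
  n1: re-runs because x3 5->0; new result 0.
  n2: re-runs because n1 -5->0; new result 0.
  n4: re-runs because n2 35->0; n2 35->0; new result 0.
  n19: re-runs because n4 1225->0; new result -3.
  n20: re-runs because n19 -1228->-3; n2 35->0; new result -3.
  n21: re-runs because n20 -1193->-3; n19 -1228->-3; new result -3.
  n22: re-runs because n21 -1228->-3; new result -7.

n22 now evaluates to -7.
Run set: n1, n2, n4, n19, n20, n21, n22 (7 run).
Changed values: x3, n1, n2, n4, n19, n20, n21, n22.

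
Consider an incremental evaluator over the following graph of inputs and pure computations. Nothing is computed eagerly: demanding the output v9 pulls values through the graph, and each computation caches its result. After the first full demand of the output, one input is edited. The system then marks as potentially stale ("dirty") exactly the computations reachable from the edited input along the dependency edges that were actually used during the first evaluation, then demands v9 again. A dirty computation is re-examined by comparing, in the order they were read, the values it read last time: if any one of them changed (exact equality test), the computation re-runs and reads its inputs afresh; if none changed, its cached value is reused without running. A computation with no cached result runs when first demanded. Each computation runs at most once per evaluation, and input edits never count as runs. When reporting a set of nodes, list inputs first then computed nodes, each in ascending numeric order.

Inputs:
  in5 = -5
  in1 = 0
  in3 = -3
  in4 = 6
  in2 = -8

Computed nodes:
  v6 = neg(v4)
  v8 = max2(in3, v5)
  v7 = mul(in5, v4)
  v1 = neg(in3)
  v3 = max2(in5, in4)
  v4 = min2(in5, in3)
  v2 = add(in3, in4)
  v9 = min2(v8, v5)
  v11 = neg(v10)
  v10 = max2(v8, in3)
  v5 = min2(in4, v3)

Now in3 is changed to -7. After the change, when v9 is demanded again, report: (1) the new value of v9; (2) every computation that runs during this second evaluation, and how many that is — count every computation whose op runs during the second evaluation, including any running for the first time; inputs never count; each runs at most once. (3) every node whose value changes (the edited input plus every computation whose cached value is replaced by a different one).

v9 now evaluates to 6.
Run set: v8 (1 run).
Changed values: in3.
The important point: v8 recomputes to an identical value, and the output ends up unchanged.

Initial pass — values computed on the first demand:
  v3 = max2(-5, 6) = 6
  v5 = min2(6, 6) = 6
  v8 = max2(-3, 6) = 6
  v9 = min2(6, 6) = 6

Second demand — change propagation:
  v8: re-runs because in3 -3->-7; new result 6 (unchanged).
  v9: re-examined; everything it read last time is the same (v8 unchanged, v5 unchanged) — cache 6 kept, no run.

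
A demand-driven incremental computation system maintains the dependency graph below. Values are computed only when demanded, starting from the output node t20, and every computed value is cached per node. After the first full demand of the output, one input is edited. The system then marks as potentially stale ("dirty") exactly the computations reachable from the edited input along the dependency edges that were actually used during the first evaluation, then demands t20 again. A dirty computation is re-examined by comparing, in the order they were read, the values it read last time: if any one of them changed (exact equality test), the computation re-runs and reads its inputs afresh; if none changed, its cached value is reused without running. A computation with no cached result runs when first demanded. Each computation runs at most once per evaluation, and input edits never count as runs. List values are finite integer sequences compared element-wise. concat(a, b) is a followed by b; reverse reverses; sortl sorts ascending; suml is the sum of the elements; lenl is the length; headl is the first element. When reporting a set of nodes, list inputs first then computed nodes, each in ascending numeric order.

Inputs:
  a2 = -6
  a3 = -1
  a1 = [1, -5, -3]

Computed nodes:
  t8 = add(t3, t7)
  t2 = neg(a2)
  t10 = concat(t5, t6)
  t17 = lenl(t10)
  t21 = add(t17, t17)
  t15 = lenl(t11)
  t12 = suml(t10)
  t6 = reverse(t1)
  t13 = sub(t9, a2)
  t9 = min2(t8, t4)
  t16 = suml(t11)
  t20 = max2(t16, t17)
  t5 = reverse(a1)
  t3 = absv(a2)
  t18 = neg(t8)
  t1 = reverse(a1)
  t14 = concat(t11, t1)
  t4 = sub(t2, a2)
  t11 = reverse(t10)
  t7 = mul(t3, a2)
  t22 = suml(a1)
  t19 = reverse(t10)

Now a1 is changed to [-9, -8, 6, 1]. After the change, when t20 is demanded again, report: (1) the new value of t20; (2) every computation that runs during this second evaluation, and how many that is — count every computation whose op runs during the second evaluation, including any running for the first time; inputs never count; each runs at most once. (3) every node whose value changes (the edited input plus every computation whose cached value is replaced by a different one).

First evaluation (everything demanded from the output):
  t1 = reverse([1, -5, -3]) = [-3, -5, 1]
  t5 = reverse([1, -5, -3]) = [-3, -5, 1]
  t6 = reverse([-3, -5, 1]) = [1, -5, -3]
  t10 = concat([-3, -5, 1], [1, -5, -3]) = [-3, -5, 1, 1, -5, -3]
  t11 = reverse([-3, -5, 1, 1, -5, -3]) = [-3, -5, 1, 1, -5, -3]
  t16 = suml([-3, -5, 1, 1, -5, -3]) = -14
  t17 = lenl([-3, -5, 1, 1, -5, -3]) = 6
  t20 = max2(-14, 6) = 6

Propagation after the edit:
  t1: runs — a1 [1, -5, -3]->[-9, -8, 6, 1]; result [1, 6, -8, -9].
  t5: runs — a1 [1, -5, -3]->[-9, -8, 6, 1]; result [1, 6, -8, -9].
  t6: runs — t1 [-3, -5, 1]->[1, 6, -8, -9]; result [-9, -8, 6, 1].
  t10: runs — t5 [-3, -5, 1]->[1, 6, -8, -9]; t6 [1, -5, -3]->[-9, -8, 6, 1]; result [1, 6, -8, -9, -9, -8, 6, 1].
  t11: runs — t10 [-3, -5, 1, 1, -5, -3]->[1, 6, -8, -9, -9, -8, 6, 1]; result [1, 6, -8, -9, -9, -8, 6, 1].
  t16: runs — t11 [-3, -5, 1, 1, -5, -3]->[1, 6, -8, -9, -9, -8, 6, 1]; result -20.
  t17: runs — t10 [-3, -5, 1, 1, -5, -3]->[1, 6, -8, -9, -9, -8, 6, 1]; result 8.
  t20: runs — t16 -14->-20; t17 6->8; result 8.

New value of t20: 8.
Computations that run: t1, t5, t6, t10, t11, t16, t17, t20 — 8 in total.
Values that change: a1, t1, t5, t6, t10, t11, t16, t17, t20.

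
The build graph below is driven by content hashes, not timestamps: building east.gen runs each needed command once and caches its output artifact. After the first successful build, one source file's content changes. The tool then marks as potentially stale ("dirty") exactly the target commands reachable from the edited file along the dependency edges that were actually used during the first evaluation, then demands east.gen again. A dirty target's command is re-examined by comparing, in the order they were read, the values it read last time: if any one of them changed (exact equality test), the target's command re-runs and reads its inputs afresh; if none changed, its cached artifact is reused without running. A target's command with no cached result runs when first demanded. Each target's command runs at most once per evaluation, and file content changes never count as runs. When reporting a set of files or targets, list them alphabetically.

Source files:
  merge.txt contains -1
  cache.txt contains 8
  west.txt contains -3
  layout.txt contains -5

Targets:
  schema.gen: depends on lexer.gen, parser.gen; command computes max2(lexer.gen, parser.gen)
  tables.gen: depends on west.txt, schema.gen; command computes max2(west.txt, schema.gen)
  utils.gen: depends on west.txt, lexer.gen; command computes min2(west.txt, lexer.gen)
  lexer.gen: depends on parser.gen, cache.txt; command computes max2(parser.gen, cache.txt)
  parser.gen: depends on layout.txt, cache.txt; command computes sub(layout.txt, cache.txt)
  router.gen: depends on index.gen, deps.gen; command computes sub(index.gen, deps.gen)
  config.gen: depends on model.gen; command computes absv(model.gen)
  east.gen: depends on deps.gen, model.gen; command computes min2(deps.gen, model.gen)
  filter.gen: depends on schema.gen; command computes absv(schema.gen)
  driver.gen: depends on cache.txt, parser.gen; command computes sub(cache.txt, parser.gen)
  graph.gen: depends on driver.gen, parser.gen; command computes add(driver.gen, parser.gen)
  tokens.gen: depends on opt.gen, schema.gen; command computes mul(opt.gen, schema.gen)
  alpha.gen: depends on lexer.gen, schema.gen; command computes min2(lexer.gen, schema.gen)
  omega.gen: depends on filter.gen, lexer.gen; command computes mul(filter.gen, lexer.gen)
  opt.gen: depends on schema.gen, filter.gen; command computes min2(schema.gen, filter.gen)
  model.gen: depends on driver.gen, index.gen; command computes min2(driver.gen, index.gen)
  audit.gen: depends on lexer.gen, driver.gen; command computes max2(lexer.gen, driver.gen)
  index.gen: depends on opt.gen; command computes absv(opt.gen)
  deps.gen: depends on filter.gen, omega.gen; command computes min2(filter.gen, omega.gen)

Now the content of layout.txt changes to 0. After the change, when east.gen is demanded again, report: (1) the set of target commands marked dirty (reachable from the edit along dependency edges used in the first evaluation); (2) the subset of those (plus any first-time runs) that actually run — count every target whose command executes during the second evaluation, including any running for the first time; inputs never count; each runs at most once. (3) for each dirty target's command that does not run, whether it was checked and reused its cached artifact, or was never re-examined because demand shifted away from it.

Initial pass — values computed on the first demand:
  parser.gen = sub(-5, 8) = -13
  driver.gen = sub(8, -13) = 21
  lexer.gen = max2(-13, 8) = 8
  schema.gen = max2(8, -13) = 8
  filter.gen = absv(8) = 8
  omega.gen = mul(8, 8) = 64
  deps.gen = min2(8, 64) = 8
  opt.gen = min2(8, 8) = 8
  index.gen = absv(8) = 8
  model.gen = min2(21, 8) = 8
  east.gen = min2(8, 8) = 8

Second demand — change propagation:
  parser.gen: re-runs because layout.txt -5->0; new result -8.
  driver.gen: re-runs because parser.gen -13->-8; new result 16.
  lexer.gen: re-runs because parser.gen -13->-8; new result 8 (unchanged).
  schema.gen: re-runs because parser.gen -13->-8; new result 8 (unchanged).
  filter.gen: re-examined; everything it read last time is the same (schema.gen unchanged) — cache 8 kept, no run.
  omega.gen: re-examined; everything it read last time is the same (filter.gen unchanged, lexer.gen unchanged) — cache 64 kept, no run.
  deps.gen: re-examined; everything it read last time is the same (filter.gen unchanged, omega.gen unchanged) — cache 8 kept, no run.
  opt.gen: re-examined; everything it read last time is the same (schema.gen unchanged, filter.gen unchanged) — cache 8 kept, no run.
  index.gen: re-examined; everything it read last time is the same (opt.gen unchanged) — cache 8 kept, no run.
  model.gen: re-runs because driver.gen 21->16; new result 8 (unchanged).
  east.gen: re-examined; everything it read last time is the same (deps.gen unchanged, model.gen unchanged) — cache 8 kept, no run.

The important point: at filter.gen every value read last time is unchanged, so the dirty flag clears without a run.

Dirty set: deps.gen, driver.gen, east.gen, filter.gen, index.gen, lexer.gen, model.gen, omega.gen, opt.gen, parser.gen, schema.gen.
Run set: driver.gen, lexer.gen, model.gen, parser.gen, schema.gen (5 run).
Re-examined without running (cache reused): deps.gen, east.gen, filter.gen, index.gen, omega.gen, opt.gen.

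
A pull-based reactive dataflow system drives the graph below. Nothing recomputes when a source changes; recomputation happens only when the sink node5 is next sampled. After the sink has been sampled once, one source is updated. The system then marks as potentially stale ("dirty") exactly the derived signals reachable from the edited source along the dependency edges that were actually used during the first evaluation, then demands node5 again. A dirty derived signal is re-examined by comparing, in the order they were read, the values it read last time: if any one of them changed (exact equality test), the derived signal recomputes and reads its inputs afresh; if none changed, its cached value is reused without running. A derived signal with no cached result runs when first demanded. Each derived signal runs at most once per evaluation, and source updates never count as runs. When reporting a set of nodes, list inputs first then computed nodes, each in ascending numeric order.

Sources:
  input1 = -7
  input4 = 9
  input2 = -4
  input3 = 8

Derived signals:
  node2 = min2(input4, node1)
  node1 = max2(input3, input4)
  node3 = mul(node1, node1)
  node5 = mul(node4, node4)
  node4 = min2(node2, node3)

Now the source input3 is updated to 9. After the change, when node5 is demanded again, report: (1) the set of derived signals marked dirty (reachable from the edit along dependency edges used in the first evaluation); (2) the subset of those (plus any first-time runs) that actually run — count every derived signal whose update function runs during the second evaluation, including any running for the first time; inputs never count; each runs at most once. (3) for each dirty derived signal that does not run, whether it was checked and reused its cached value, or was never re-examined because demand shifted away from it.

Marked dirty: node1, node2, node3, node4, node5.
Derived signals that run: node1 — 1 in total.
Checked but reused from cache: node2, node3, node4, node5.
Key observation: the change is absorbed at node1 — it re-runs but produces the same value, and the output's value is unchanged.

First evaluation (everything demanded from the output):
  node1 = max2(8, 9) = 9
  node2 = min2(9, 9) = 9
  node3 = mul(9, 9) = 81
  node4 = min2(9, 81) = 9
  node5 = mul(9, 9) = 81

Propagation after the edit:
  node1: runs — input3 8->9; result 9 (same value as before).
  node2: checked — values it read are unchanged (input4 unchanged, node1 unchanged); reused cached 9 without running.
  node3: checked — values it read are unchanged (node1 unchanged, node1 unchanged); reused cached 81 without running.
  node4: checked — values it read are unchanged (node2 unchanged, node3 unchanged); reused cached 9 without running.
  node5: checked — values it read are unchanged (node4 unchanged, node4 unchanged); reused cached 81 without running.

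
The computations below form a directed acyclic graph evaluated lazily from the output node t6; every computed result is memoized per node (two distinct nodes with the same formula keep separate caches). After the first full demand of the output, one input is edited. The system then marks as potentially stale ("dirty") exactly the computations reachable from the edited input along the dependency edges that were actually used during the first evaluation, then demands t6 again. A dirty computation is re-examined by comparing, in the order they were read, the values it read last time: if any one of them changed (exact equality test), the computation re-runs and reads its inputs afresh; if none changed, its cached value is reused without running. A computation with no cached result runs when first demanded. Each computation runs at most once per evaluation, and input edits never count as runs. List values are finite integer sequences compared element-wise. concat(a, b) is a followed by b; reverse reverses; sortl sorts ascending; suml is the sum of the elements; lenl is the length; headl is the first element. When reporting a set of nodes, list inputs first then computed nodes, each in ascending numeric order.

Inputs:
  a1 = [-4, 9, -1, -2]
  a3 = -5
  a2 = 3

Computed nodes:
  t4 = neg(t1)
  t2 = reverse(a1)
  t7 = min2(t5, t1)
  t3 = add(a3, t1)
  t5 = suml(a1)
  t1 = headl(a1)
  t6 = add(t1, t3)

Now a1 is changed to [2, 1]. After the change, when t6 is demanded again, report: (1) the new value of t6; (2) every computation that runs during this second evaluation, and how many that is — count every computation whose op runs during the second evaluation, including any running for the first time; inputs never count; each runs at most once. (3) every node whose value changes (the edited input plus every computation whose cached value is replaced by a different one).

Demanding t6 again yields -1.
3 computations run: t1, t3, t6.
The nodes whose values change: a1, t1, t3, t6.

First demand of the output computes:
  t1 = headl([-4, 9, -1, -2]) = -4
  t3 = add(-5, -4) = -9
  t6 = add(-4, -9) = -13

After the edit, cleaning proceeds:
  t1: a read changed (a1 [-4, 9, -1, -2]->[2, 1]) — executes, giving 2.
  t3: a read changed (t1 -4->2) — executes, giving -3.
  t6: a read changed (t1 -4->2; t3 -9->-3) — executes, giving -1.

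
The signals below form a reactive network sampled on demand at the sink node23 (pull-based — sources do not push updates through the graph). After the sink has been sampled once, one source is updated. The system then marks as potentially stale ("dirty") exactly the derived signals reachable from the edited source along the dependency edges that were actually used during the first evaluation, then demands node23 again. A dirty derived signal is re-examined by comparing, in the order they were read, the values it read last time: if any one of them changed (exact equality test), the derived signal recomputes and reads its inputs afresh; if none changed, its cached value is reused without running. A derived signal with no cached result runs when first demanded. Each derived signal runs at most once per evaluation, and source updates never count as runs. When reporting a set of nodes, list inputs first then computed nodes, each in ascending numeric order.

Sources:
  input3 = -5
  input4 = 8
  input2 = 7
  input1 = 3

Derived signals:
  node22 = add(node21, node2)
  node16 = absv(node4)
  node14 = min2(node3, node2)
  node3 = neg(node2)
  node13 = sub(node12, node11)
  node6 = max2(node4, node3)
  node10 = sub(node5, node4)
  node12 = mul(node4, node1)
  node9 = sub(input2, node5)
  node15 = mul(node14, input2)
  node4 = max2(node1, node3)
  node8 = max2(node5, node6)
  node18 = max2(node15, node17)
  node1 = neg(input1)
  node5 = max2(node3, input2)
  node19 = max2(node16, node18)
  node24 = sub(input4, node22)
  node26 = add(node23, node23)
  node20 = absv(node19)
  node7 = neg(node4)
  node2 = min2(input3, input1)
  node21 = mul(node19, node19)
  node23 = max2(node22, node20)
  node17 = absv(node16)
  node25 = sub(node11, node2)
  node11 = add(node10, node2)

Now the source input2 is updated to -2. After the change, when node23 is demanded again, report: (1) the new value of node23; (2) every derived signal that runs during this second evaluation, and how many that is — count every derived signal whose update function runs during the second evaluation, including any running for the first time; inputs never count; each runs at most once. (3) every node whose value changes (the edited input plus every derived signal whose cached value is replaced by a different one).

node23 now evaluates to 95.
Run set: node15, node18, node19, node20, node21, node22, node23 (7 run).
Changed values: input2, node15, node18, node19, node20, node21, node22, node23.

Initial pass — values computed on the first demand:
  node1 = neg(3) = -3
  node2 = min2(-5, 3) = -5
  node3 = neg(-5) = 5
  node4 = max2(-3, 5) = 5
  node14 = min2(5, -5) = -5
  node15 = mul(-5, 7) = -35
  node16 = absv(5) = 5
  node17 = absv(5) = 5
  node18 = max2(-35, 5) = 5
  node19 = max2(5, 5) = 5
  node20 = absv(5) = 5
  node21 = mul(5, 5) = 25
  node22 = add(25, -5) = 20
  node23 = max2(20, 5) = 20

Second demand — change propagation:
  node15: re-runs because input2 7->-2; new result 10.
  node18: re-runs because node15 -35->10; new result 10.
  node19: re-runs because node18 5->10; new result 10.
  node20: re-runs because node19 5->10; new result 10.
  node21: re-runs because node19 5->10; node19 5->10; new result 100.
  node22: re-runs because node21 25->100; new result 95.
  node23: re-runs because node22 20->95; node20 5->10; new result 95.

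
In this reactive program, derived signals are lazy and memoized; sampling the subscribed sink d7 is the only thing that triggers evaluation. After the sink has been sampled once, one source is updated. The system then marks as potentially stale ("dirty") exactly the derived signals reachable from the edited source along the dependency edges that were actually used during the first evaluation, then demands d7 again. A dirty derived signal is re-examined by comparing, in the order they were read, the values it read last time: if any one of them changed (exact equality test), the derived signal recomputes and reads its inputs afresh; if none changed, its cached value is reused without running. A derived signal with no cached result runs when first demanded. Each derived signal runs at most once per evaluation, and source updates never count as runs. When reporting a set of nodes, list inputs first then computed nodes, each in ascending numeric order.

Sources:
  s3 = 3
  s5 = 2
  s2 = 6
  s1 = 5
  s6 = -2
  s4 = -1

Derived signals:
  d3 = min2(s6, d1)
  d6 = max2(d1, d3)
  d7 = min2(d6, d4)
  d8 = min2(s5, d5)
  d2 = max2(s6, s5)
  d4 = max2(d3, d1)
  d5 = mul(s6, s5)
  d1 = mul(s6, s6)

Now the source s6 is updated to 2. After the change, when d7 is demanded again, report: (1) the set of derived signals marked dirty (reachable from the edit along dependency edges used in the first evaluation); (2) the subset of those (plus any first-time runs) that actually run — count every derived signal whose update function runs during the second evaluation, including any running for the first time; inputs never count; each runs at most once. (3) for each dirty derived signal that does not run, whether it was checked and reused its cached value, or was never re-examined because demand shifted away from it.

The edit dirties: d1, d3, d4, d6, d7.
4 derived signals run: d1, d3, d4, d6.
Cache hits after checking: d7.
Note where the cutoff bites: d7 is checked, finds nothing changed, and keeps its cache.

First demand of the output computes:
  d1 = mul(-2, -2) = 4
  d3 = min2(-2, 4) = -2
  d4 = max2(-2, 4) = 4
  d6 = max2(4, -2) = 4
  d7 = min2(4, 4) = 4

After the edit, cleaning proceeds:
  d1: a read changed (s6 -2->2; s6 -2->2) — executes, giving 4 — identical to its old value.
  d3: a read changed (s6 -2->2) — executes, giving 2.
  d4: a read changed (d3 -2->2) — executes, giving 4 — identical to its old value.
  d6: a read changed (d3 -2->2) — executes, giving 4 — identical to its old value.
  d7: dirty, but its reads are unchanged (d6 unchanged, d4 unchanged); cached 4 stands.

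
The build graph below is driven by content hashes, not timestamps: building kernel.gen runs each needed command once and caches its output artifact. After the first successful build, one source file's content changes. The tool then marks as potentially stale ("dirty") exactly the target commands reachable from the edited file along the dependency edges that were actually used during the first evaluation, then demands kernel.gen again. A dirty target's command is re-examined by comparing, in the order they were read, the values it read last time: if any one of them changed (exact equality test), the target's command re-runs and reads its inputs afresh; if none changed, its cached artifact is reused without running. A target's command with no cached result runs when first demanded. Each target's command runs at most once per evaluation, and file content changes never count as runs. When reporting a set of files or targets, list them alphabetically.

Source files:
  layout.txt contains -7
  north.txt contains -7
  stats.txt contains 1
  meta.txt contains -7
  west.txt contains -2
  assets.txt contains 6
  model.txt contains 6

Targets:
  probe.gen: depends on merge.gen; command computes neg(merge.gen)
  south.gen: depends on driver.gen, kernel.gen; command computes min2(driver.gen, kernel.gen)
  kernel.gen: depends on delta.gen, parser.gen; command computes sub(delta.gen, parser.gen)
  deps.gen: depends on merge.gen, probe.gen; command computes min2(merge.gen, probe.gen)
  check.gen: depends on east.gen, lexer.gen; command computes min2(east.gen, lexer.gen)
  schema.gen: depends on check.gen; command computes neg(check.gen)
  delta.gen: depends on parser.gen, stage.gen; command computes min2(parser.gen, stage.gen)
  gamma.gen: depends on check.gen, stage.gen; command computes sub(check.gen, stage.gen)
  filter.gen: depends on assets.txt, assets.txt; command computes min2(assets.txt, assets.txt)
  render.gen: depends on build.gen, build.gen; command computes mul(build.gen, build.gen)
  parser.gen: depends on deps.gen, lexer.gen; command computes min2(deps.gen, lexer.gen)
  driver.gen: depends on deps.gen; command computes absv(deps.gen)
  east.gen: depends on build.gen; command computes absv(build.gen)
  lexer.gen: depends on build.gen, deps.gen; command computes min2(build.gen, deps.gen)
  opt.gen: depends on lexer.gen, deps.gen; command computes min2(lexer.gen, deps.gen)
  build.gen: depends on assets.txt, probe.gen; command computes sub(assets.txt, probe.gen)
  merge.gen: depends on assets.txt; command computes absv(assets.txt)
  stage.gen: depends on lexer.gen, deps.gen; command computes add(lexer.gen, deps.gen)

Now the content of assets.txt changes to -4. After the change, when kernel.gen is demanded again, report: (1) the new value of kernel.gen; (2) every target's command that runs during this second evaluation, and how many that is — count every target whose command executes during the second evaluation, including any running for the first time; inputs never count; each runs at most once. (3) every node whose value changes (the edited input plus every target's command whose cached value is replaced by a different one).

Initial pass — values computed on the first demand:
  merge.gen = absv(6) = 6
  probe.gen = neg(6) = -6
  build.gen = sub(6, -6) = 12
  deps.gen = min2(6, -6) = -6
  lexer.gen = min2(12, -6) = -6
  parser.gen = min2(-6, -6) = -6
  stage.gen = add(-6, -6) = -12
  delta.gen = min2(-6, -12) = -12
  kernel.gen = sub(-12, -6) = -6

Second demand — change propagation:
  merge.gen: re-runs because assets.txt 6->-4; new result 4.
  probe.gen: re-runs because merge.gen 6->4; new result -4.
  build.gen: re-runs because assets.txt 6->-4; probe.gen -6->-4; new result 0.
  deps.gen: re-runs because merge.gen 6->4; probe.gen -6->-4; new result -4.
  lexer.gen: re-runs because build.gen 12->0; deps.gen -6->-4; new result -4.
  parser.gen: re-runs because deps.gen -6->-4; lexer.gen -6->-4; new result -4.
  stage.gen: re-runs because lexer.gen -6->-4; deps.gen -6->-4; new result -8.
  delta.gen: re-runs because parser.gen -6->-4; stage.gen -12->-8; new result -8.
  kernel.gen: re-runs because delta.gen -12->-8; parser.gen -6->-4; new result -4.

kernel.gen now evaluates to -4.
Run set: build.gen, delta.gen, deps.gen, kernel.gen, lexer.gen, merge.gen, parser.gen, probe.gen, stage.gen (9 run).
Changed values: assets.txt, build.gen, delta.gen, deps.gen, kernel.gen, lexer.gen, merge.gen, parser.gen, probe.gen, stage.gen.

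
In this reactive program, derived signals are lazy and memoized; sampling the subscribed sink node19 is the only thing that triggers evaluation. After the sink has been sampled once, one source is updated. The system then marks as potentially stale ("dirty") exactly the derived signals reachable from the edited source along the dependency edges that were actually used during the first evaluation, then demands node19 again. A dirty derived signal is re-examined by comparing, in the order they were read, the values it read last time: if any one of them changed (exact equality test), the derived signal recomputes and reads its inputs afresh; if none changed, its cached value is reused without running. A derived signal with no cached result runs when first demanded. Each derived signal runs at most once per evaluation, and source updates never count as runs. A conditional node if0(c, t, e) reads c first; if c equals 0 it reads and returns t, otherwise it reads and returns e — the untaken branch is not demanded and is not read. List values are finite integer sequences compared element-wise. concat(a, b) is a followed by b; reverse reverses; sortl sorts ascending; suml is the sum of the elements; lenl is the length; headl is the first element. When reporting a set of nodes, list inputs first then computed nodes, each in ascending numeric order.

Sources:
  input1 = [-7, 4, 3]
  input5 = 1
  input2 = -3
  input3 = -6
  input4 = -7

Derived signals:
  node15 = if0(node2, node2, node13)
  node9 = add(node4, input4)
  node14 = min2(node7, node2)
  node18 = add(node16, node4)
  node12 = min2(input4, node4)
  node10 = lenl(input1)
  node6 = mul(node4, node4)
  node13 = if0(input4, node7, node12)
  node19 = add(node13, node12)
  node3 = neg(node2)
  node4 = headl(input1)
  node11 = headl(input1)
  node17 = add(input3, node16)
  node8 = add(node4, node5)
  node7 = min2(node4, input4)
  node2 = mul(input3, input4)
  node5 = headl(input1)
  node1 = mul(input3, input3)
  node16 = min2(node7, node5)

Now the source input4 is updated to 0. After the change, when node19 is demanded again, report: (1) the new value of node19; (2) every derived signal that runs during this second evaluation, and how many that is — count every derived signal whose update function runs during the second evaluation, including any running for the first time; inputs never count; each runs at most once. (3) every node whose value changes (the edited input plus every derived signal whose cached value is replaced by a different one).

Demanding node19 again yields -14.
3 derived signals run: node7, node12, node13.
The nodes whose values change: input4.
Note the branch switch — node7 had no cache and runs now for the first time.

First demand of the output computes:
  node4 = headl([-7, 4, 3]) = -7
  node12 = min2(-7, -7) = -7
  node13 = if0(input4=-7 -> else branch node12) = -7
  node19 = add(-7, -7) = -14

After the edit, cleaning proceeds:
  node7: had never run; runs now, result -7.
  node12: a read changed (input4 -7->0) — executes, giving -7 — identical to its old value.
  node13: a read changed (input4 -7->0) — executes, giving -7 — identical to its old value.
  node19: dirty, but its reads are unchanged (node13 unchanged, node12 unchanged); cached -14 stands.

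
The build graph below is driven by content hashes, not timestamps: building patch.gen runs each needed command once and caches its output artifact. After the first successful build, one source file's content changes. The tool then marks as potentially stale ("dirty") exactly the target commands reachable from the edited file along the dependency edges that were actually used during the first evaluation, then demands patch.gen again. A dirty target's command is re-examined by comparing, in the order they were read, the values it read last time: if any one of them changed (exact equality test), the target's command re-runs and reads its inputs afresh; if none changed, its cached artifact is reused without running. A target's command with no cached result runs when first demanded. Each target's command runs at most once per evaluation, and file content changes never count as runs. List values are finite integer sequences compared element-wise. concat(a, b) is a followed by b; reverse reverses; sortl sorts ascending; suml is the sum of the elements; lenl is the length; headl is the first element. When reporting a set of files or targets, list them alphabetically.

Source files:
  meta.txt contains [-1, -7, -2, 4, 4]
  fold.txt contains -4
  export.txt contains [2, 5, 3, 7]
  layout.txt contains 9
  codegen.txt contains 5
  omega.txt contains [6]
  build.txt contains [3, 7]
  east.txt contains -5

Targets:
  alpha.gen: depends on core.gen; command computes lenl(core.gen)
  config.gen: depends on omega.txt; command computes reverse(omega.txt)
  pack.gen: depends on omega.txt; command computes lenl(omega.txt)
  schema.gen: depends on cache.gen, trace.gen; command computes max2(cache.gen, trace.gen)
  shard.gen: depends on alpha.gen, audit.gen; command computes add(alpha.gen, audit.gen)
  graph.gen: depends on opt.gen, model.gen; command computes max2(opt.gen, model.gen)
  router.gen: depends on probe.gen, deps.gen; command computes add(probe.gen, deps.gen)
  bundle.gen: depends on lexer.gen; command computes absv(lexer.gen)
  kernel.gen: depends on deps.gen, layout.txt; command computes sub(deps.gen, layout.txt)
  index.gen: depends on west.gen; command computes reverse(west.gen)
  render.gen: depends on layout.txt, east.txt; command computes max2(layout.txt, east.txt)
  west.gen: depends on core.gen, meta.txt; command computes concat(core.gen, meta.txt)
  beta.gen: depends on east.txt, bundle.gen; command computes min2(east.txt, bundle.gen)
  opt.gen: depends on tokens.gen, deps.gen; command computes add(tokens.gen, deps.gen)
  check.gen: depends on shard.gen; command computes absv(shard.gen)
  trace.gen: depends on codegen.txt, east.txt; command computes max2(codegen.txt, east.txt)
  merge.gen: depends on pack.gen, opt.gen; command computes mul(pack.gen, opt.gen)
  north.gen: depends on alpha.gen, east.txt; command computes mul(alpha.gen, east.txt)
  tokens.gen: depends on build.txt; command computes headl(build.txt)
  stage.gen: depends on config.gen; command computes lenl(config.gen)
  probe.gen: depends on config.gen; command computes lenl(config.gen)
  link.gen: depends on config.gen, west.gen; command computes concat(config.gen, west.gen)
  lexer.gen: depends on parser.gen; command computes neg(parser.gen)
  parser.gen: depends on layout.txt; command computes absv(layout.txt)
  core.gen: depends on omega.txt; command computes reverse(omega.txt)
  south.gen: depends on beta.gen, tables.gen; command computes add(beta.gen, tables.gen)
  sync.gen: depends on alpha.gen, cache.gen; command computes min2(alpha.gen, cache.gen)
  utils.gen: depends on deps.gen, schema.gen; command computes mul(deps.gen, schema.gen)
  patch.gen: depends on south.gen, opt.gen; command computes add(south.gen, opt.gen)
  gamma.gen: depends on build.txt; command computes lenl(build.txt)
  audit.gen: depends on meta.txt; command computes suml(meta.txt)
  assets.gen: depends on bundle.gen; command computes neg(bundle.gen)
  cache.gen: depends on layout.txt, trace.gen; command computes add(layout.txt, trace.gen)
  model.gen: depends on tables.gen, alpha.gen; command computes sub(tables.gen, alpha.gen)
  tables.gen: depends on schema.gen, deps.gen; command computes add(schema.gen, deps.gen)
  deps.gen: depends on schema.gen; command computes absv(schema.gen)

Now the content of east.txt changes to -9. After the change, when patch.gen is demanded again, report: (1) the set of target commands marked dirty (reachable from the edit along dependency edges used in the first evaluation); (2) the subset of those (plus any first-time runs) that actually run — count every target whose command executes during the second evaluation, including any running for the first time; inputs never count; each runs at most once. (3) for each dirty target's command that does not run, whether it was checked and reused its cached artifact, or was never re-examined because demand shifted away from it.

Dirty set: beta.gen, cache.gen, deps.gen, opt.gen, patch.gen, schema.gen, south.gen, tables.gen, trace.gen.
Run set: beta.gen, patch.gen, south.gen, trace.gen (4 run).
Re-examined without running (cache reused): cache.gen, deps.gen, opt.gen, schema.gen, tables.gen.
The important point: at cache.gen every value read last time is unchanged, so the dirty flag clears without a run.

Initial pass — values computed on the first demand:
  parser.gen = absv(9) = 9
  lexer.gen = neg(9) = -9
  bundle.gen = absv(-9) = 9
  beta.gen = min2(-5, 9) = -5
  tokens.gen = headl([3, 7]) = 3
  trace.gen = max2(5, -5) = 5
  cache.gen = add(9, 5) = 14
  schema.gen = max2(14, 5) = 14
  deps.gen = absv(14) = 14
  opt.gen = add(3, 14) = 17
  tables.gen = add(14, 14) = 28
  south.gen = add(-5, 28) = 23
  patch.gen = add(23, 17) = 40

Second demand — change propagation:
  beta.gen: re-runs because east.txt -5->-9; new result -9.
  trace.gen: re-runs because east.txt -5->-9; new result 5 (unchanged).
  cache.gen: re-examined; everything it read last time is the same (layout.txt unchanged, trace.gen unchanged) — cache 14 kept, no run.
  schema.gen: re-examined; everything it read last time is the same (cache.gen unchanged, trace.gen unchanged) — cache 14 kept, no run.
  deps.gen: re-examined; everything it read last time is the same (schema.gen unchanged) — cache 14 kept, no run.
  opt.gen: re-examined; everything it read last time is the same (tokens.gen unchanged, deps.gen unchanged) — cache 17 kept, no run.
  tables.gen: re-examined; everything it read last time is the same (schema.gen unchanged, deps.gen unchanged) — cache 28 kept, no run.
  south.gen: re-runs because beta.gen -5->-9; new result 19.
  patch.gen: re-runs because south.gen 23->19; new result 36.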